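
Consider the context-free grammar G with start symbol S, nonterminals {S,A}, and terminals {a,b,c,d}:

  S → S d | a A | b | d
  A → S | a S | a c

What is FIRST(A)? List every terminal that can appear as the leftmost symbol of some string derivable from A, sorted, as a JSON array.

Compute FIRST by fixpoint:
pass 1:
  A via A→a S: +{a}
  S via S→a A: +{a}
  S via S→b: +{b}
  S via S→d: +{d}
  FIRST[S]={a,b,d}  FIRST[A]={a}
pass 2:
  A via A→S: +{b,d}
  FIRST[S]={a,b,d}  FIRST[A]={a,b,d}
pass 3: done
  FIRST[S]={a,b,d}  FIRST[A]={a,b,d}

FIRST(A) = ["a", "b", "d"]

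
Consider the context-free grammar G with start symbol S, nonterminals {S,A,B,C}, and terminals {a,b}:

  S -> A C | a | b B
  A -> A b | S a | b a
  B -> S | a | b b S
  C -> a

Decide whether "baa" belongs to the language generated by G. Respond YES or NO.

Convert to CNF:
  S -> A C | T0 B | a
  A -> A T0 | S T1 | T0 T1
  B -> A C | T0 B | T0 X2 | a
  C -> a
  T0 -> b
  T1 -> a
  X2 -> T0 S

Fill CYK table bottom-up:
  [0..0]={T0}  "b"  orig:{}
  [1..1]={B,C,S,T1}  "a"  orig:{B,C,S}
  [2..2]={B,C,S,T1}  "a"  orig:{B,C,S}
  [0..1]={A,B,S,X2}  "ba"  orig:{A,B,S}
  [1..2]={A}  "aa"
  [0..2]={A,B,S}  "baa"

S ∈ T[0,2] ⇒ YES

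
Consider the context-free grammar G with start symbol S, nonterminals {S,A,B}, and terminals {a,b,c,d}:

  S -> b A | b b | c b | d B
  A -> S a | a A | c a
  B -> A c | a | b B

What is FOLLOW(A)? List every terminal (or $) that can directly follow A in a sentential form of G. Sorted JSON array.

FIRST iteration:
[1]
  A via A→a A: +{a}
  A via A→c a: +{c}
  B via B→A c: +{a,c}
  B via B→b B: +{b}
  S via S→b A: +{b}
  S via S→c b: +{c}
  S via S→d B: +{d}
  S: {b,c,d}  A: {a,c}  B: {a,b,c}
[2]
  A via A→S a: +{b,d}
  B via B→A c: +{d}
  S: {b,c,d}  A: {a,b,c,d}  B: {a,b,c,d}
[3] (stable)
  S: {b,c,d}  A: {a,b,c,d}  B: {a,b,c,d}

Compute FOLLOW by fixpoint:
FOLLOW(S) := {$}
iter 1:
  A→S a: FOLLOW(S) ⊇ FIRST(a) = {a}; new: +{a}
  B→A c: FOLLOW(A) ⊇ FIRST(c) = {c}; new: +{c}
  S→b A: FOLLOW(A) ⊇ FOLLOW(S) ⊇ {$,a}; new: +{$,a}
  S→d B: FOLLOW(B) ⊇ FOLLOW(S) ⊇ {$,a}; new: +{$,a}
  FOLLOW(S)={$,a}  FOLLOW(A)={$,a,c}  FOLLOW(B)={$,a}
iter 2: done
  FOLLOW(S)={$,a}  FOLLOW(A)={$,a,c}  FOLLOW(B)={$,a}

FOLLOW(A) = ["$", "a", "c"]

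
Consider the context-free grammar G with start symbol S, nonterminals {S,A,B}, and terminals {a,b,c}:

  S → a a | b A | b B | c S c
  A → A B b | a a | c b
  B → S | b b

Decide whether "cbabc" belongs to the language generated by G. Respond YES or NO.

Convert to CNF:
  S -> T0 A | T0 B | T1 T1 | T2 X5
  A -> A X3 | T1 T1 | T2 T0
  B -> T0 A | T0 B | T0 T0 | T1 T1 | T2 X4
  T0 -> b
  T1 -> a
  T2 -> c
  X3 -> B T0
  X4 -> S T2
  X5 -> S T2

CYK table (by increasing span):
  [0..0]={T2}  "c"  orig:{}
  [1..1]={T0}  "b"  orig:{}
  [2..2]={T1}  "a"  orig:{}
  [3..3]={T0}  "b"  orig:{}
  [4..4]={T2}  "c"  orig:{}
  [0..1]={A}  "cb"
  [1..2]=∅  "ba"
  [2..3]=∅  "ab"
  [3..4]=∅  "bc"
  [0..2]=∅  "cba"
  [1..3]=∅  "bab"
  [2..4]=∅  "abc"
  [0..3]=∅  "cbab"
  [1..4]=∅  "babc"
  [0..4]=∅  "cbabc"

S ∉ T[0,4] ⇒ NO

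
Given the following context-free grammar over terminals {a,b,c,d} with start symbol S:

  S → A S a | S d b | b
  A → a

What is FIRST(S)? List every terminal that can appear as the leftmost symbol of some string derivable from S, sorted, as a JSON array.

Compute FIRST by fixpoint:
round 1:
  A via A→a: +{a}
  S via S→A S a: +{a}
  S via S→b: +{b}
  FIRST(S)={a,b}  FIRST(A)={a}
round 2: (no change)
  FIRST(S)={a,b}  FIRST(A)={a}

FIRST(S) = ["a", "b"]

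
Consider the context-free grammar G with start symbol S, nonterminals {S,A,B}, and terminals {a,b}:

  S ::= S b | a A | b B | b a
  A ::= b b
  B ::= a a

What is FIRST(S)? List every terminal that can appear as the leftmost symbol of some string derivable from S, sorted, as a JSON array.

FIRST iteration:
iter 1:
  A via A→b b: +{b}
  B via B→a a: +{a}
  S via S→a A: +{a}
  S via S→b B: +{b}
  FIRST(S)={a,b}  FIRST(A)={b}  FIRST(B)={a}
iter 2: (no change)
  FIRST(S)={a,b}  FIRST(A)={b}  FIRST(B)={a}

FIRST(S) = ["a", "b"]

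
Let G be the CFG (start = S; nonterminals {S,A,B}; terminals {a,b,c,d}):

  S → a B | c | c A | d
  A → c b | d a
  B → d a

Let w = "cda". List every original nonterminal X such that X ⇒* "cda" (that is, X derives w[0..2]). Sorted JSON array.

Convert to CNF:
  S -> T0 A | T3 B | c | d
  A -> T0 T1 | T2 T3
  B -> T2 T3
  T0 -> c
  T1 -> b
  T2 -> d
  T3 -> a

Fill CYK table bottom-up, restricted to cells inside w[0..2]:
  cell(0,0) c: {S,T0}  orig:{S}
  cell(1,1) d: {S,T2}  orig:{S}
  cell(2,2) a: {T3}  orig:{}
  cell(0,1) cd: ∅
  cell(1,2) da: {A,B}
  cell(0,2) cda: {S}

Original NTs in T[0,2] deriving "cda": ["S"]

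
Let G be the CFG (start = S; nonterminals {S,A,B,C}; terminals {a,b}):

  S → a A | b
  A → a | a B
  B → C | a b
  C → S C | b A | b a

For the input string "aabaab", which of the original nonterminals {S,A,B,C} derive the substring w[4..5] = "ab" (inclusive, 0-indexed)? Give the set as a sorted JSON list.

Convert to CNF:
  S -> T0 A | b
  A -> T0 B | a
  B -> S C | T0 T1 | T1 A | T1 T0
  C -> S C | T1 A | T1 T0
  T0 -> a
  T1 -> b

CYK table (by increasing span) — only the sub-triangle for w[4..5]:
  [4..4]={A,T0}  "a"  orig:{A}
  [5..5]={S,T1}  "b"  orig:{S}
  [4..5]={B}  "ab"

Original NTs in T[4,5] deriving "ab": ["B"]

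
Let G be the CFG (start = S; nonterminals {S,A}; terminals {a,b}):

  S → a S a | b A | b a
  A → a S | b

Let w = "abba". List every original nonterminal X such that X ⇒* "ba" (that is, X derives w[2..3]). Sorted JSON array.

CNF form of G:
  S -> T0 X2 | T1 A | T1 T0
  A -> T0 S | b
  T0 -> a
  T1 -> b
  X2 -> S T0

Fill CYK table bottom-up (cells [i..j] with 2 ≤ i ≤ j ≤ 3 only):
  cell(2,2) b: {A,T1}  orig:{A}
  cell(3,3) a: {T0}  orig:{}
  cell(2,3) ba: {S}

Original NTs in T[2,3] deriving "ba": ["S"]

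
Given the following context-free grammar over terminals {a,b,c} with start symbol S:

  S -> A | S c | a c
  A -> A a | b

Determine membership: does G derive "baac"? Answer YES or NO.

Convert to CNF:
  S -> A T0 | S T1 | T0 T1 | b
  A -> A T0 | b
  T0 -> a
  T1 -> c

CYK table (by increasing span):
  T[0,0] 'b' = {A,S}
  T[1,1] 'a' = {T0}  orig:{}
  T[2,2] 'a' = {T0}  orig:{}
  T[3,3] 'c' = {T1}  orig:{}
  T[0,1] 'ba' = {A,S}
  T[1,2] 'aa' = ∅
  T[2,3] 'ac' = {S}
  T[0,2] 'baa' = {A,S}
  T[1,3] 'aac' = ∅
  T[0,3] 'baac' = {S}

S ∈ T[0,3] ⇒ YES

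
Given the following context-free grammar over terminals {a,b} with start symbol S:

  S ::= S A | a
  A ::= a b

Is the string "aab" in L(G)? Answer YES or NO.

Convert to CNF:
  S -> S A | a
  A -> T0 T1
  T0 -> a
  T1 -> b

Fill CYK table bottom-up:
  cell(0,0) a: {S,T0}  orig:{S}
  cell(1,1) a: {S,T0}  orig:{S}
  cell(2,2) b: {T1}  orig:{}
  cell(0,1) aa: ∅
  cell(1,2) ab: {A}
  cell(0,2) aab: {S}

S ∈ T[0,2] ⇒ YES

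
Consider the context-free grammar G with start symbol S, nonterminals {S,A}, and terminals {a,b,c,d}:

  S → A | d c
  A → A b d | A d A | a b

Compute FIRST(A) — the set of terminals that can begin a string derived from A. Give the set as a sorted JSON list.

Compute FIRST by fixpoint:
pass 1:
  A via A→a b: +{a}
  S via S→A: +{a}
  S via S→d c: +{d}
  S: {a,d}  A: {a}
pass 2: done
  S: {a,d}  A: {a}

FIRST(A) = ["a"]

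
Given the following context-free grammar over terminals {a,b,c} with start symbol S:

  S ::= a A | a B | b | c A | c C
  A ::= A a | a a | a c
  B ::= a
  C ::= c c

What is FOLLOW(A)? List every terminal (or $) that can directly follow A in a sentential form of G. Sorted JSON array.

Compute FIRST by fixpoint:
[1]
  A via A→a a: +{a}
  B via B→a: +{a}
  C via C→c c: +{c}
  S via S→a A: +{a}
  S via S→b: +{b}
  S via S→c A: +{c}
  S: {a,b,c}  A: {a}  B: {a}  C: {c}
[2] (stable)
  S: {a,b,c}  A: {a}  B: {a}  C: {c}

FOLLOW sets:
FOLLOW(S) := {$}
[1]
  A→A a: FOLLOW(A) ⊇ FIRST(a) = {a}; new: +{a}
  S→a A: FOLLOW(A) ⊇ FOLLOW(S) ⊇ {$}; new: +{$}
  S→a B: FOLLOW(B) ⊇ FOLLOW(S) ⊇ {$}; new: +{$}
  S→c C: FOLLOW(C) ⊇ FOLLOW(S) ⊇ {$}; new: +{$}
  FOLLOW(S)={$}  FOLLOW(A)={$,a}  FOLLOW(B)={$}  FOLLOW(C)={$}
[2] (stable)
  FOLLOW(S)={$}  FOLLOW(A)={$,a}  FOLLOW(B)={$}  FOLLOW(C)={$}

FOLLOW(A) = ["$", "a"]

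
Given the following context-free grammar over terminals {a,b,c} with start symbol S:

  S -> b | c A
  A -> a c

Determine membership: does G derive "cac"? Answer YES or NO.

CNF form of G:
  S -> T1 A | b
  A -> T0 T1
  T0 -> a
  T1 -> c

Fill CYK table bottom-up:
  [0..0]={T1}  "c"  orig:{}
  [1..1]={T0}  "a"  orig:{}
  [2..2]={T1}  "c"  orig:{}
  [0..1]=∅  "ca"
  [1..2]={A}  "ac"
  [0..2]={S}  "cac"

S ∈ T[0,2] ⇒ YES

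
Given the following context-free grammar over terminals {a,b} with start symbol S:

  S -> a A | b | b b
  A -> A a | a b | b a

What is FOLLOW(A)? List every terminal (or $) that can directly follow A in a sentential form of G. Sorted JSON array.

Compute FIRST by fixpoint:
[1]
  A via A→a b: +{a}
  A via A→b a: +{b}
  S via S→a A: +{a}
  S via S→b: +{b}
  FIRST[S]={a,b}  FIRST[A]={a,b}
[2] (no change)
  FIRST[S]={a,b}  FIRST[A]={a,b}

FOLLOW sets:
initialize: $ ∈ FOLLOW(S)
iter 1:
  A→A a: FOLLOW(A) ⊇ FIRST(a) = {a}; new: +{a}
  S→a A: FOLLOW(A) ⊇ FOLLOW(S) ⊇ {$}; new: +{$}
  FOLLOW(S)={$}  FOLLOW(A)={$,a}
iter 2: (no change)
  FOLLOW(S)={$}  FOLLOW(A)={$,a}

FOLLOW(A) = ["$", "a"]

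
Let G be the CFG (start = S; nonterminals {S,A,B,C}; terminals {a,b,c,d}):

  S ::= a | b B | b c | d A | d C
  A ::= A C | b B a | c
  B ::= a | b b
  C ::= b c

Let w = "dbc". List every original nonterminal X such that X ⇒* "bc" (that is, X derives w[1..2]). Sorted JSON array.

CNF form of G:
  S -> T0 B | T0 T2 | T3 A | T3 C | a
  A -> A C | T0 X4 | c
  B -> T0 T0 | a
  C -> T0 T2
  T0 -> b
  T1 -> a
  T2 -> c
  T3 -> d
  X4 -> B T1

CYK table (by increasing span), restricted to cells inside w[1..2]:
  cell(1,1) b: {T0}  orig:{}
  cell(2,2) c: {A,T2}  orig:{A}
  cell(1,2) bc: {C,S}

Original NTs in T[1,2] deriving "bc": ["C", "S"]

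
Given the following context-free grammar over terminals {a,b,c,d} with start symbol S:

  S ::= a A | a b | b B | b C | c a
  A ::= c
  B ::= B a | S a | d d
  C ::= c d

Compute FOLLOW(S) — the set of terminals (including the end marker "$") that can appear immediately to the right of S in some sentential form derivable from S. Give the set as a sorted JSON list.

FIRST iteration:
round 1:
  A via A→c: +{c}
  B via B→d d: +{d}
  C via C→c d: +{c}
  S via S→a A: +{a}
  S via S→b B: +{b}
  S via S→c a: +{c}
  S: {a,b,c}  A: {c}  B: {d}  C: {c}
round 2:
  B via B→S a: +{a,b,c}
  S: {a,b,c}  A: {c}  B: {a,b,c,d}  C: {c}
round 3: done
  S: {a,b,c}  A: {c}  B: {a,b,c,d}  C: {c}

FOLLOW sets:
initialize: $ ∈ FOLLOW(S)
[1]
  B→B a: FOLLOW(B) ⊇ FIRST(a) = {a}; new: +{a}
  B→S a: FOLLOW(S) ⊇ FIRST(a) = {a}; new: +{a}
  S→a A: FOLLOW(A) ⊇ FOLLOW(S) ⊇ {$,a}; new: +{$,a}
  S→b B: FOLLOW(B) ⊇ FOLLOW(S) ⊇ {$,a}; new: +{$}
  S→b C: FOLLOW(C) ⊇ FOLLOW(S) ⊇ {$,a}; new: +{$,a}
  S: {$,a}  A: {$,a}  B: {$,a}  C: {$,a}
[2] done
  S: {$,a}  A: {$,a}  B: {$,a}  C: {$,a}

FOLLOW(S) = ["$", "a"]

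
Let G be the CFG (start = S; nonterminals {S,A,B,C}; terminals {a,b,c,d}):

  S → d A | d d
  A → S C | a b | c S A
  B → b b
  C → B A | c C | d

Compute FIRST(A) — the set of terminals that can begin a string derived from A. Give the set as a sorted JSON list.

FIRST iteration:
round 1:
  A via A→a b: +{a}
  A via A→c S A: +{c}
  B via B→b b: +{b}
  C via C→B A: +{b}
  C via C→c C: +{c}
  C via C→d: +{d}
  S via S→d A: +{d}
  FIRST(S)={d}  FIRST(A)={a,c}  FIRST(B)={b}  FIRST(C)={b,c,d}
round 2:
  A via A→S C: +{d}
  FIRST(S)={d}  FIRST(A)={a,c,d}  FIRST(B)={b}  FIRST(C)={b,c,d}
round 3: — fixpoint
  FIRST(S)={d}  FIRST(A)={a,c,d}  FIRST(B)={b}  FIRST(C)={b,c,d}

FIRST(A) = ["a", "c", "d"]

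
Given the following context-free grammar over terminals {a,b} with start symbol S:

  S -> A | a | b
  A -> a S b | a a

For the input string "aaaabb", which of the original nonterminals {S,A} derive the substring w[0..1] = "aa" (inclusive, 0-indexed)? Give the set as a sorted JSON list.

CNF form of G:
  S -> T0 T0 | T0 X3 | a | b
  A -> T0 T0 | T0 X2
  T0 -> a
  T1 -> b
  X2 -> S T1
  X3 -> S T1

Fill CYK table bottom-up (cells [i..j] with 0 ≤ i ≤ j ≤ 1 only):
  T[0,0] 'a' = {S,T0}  orig:{S}
  T[1,1] 'a' = {S,T0}  orig:{S}
  T[0,1] 'aa' = {A,S}

Original NTs in T[0,1] deriving "aa": ["A", "S"]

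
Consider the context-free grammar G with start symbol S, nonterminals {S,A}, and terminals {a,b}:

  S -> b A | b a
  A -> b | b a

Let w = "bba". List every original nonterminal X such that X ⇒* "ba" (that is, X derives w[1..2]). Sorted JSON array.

CNF form of G:
  S -> T0 A | T0 T1
  A -> T0 T1 | b
  T0 -> b
  T1 -> a

CYK fill — only the sub-triangle for w[1..2]:
  [1..1]={A,T0}  "b"  orig:{A}
  [2..2]={T1}  "a"  orig:{}
  [1..2]={A,S}  "ba"

Original NTs in T[1,2] deriving "ba": ["A", "S"]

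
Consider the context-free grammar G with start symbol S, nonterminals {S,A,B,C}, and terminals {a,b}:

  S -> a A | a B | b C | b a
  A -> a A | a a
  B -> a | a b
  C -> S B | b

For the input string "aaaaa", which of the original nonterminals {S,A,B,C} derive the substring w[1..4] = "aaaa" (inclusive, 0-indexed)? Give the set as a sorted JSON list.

Convert to CNF:
  S -> T0 A | T0 B | T1 C | T1 T0
  A -> T0 A | T0 T0
  B -> T0 T1 | a
  C -> S B | b
  T0 -> a
  T1 -> b

CYK fill (cells [i..j] with 1 ≤ i ≤ j ≤ 4 only):
  [1..1]={B,T0}  "a"  orig:{B}
  [2..2]={B,T0}  "a"  orig:{B}
  [3..3]={B,T0}  "a"  orig:{B}
  [4..4]={B,T0}  "a"  orig:{B}
  [1..2]={A,S}  "aa"
  [2..3]={A,S}  "aa"
  [3..4]={A,S}  "aa"
  [1..3]={A,C,S}  "aaa"
  [2..4]={A,C,S}  "aaa"
  [1..4]={A,C,S}  "aaaa"

Original NTs in T[1,4] deriving "aaaa": ["A", "C", "S"]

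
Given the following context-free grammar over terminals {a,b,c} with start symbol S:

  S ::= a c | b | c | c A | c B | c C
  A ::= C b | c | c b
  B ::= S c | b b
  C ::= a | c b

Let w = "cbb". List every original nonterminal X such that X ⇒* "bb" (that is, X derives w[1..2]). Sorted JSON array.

Convert to CNF:
  S -> T1 A | T1 B | T1 C | T2 T1 | b | c
  A -> C T0 | T1 T0 | c
  B -> S T1 | T0 T0
  C -> T1 T0 | a
  T0 -> b
  T1 -> c
  T2 -> a

CYK fill — only the sub-triangle for w[1..2]:
  [1..1]={S,T0}  "b"  orig:{S}
  [2..2]={S,T0}  "b"  orig:{S}
  [1..2]={B}  "bb"

Original NTs in T[1,2] deriving "bb": ["B"]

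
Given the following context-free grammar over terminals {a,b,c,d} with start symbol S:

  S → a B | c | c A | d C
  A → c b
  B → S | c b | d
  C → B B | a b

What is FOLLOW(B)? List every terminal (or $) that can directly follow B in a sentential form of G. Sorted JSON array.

FIRST sets, iterate to fixpoint:
iter 1:
  A via A→c b: +{c}
  B via B→c b: +{c}
  B via B→d: +{d}
  C via C→B B: +{c,d}
  C via C→a b: +{a}
  S via S→a B: +{a}
  S via S→c: +{c}
  S via S→d C: +{d}
  S: {a,c,d}  A: {c}  B: {c,d}  C: {a,c,d}
iter 2:
  B via B→S: +{a}
  S: {a,c,d}  A: {c}  B: {a,c,d}  C: {a,c,d}
iter 3: (stable)
  S: {a,c,d}  A: {c}  B: {a,c,d}  C: {a,c,d}

FOLLOW sets:
FOLLOW(S) := {$}
round 1:
  C→B B: FOLLOW(B) ⊇ FIRST(B) = {a,c,d}; new: +{a,c,d}
  S→a B: FOLLOW(B) ⊇ FOLLOW(S) ⊇ {$}; new: +{$}
  S→c A: FOLLOW(A) ⊇ FOLLOW(S) ⊇ {$}; new: +{$}
  S→d C: FOLLOW(C) ⊇ FOLLOW(S) ⊇ {$}; new: +{$}
  FOLLOW(S)={$}  FOLLOW(A)={$}  FOLLOW(B)={$,a,c,d}  FOLLOW(C)={$}
round 2:
  B→S: FOLLOW(S) ⊇ FOLLOW(B) ⊇ {$,a,c,d}; new: +{a,c,d}
  S→c A: FOLLOW(A) ⊇ FOLLOW(S) ⊇ {$,a,c,d}; new: +{a,c,d}
  S→d C: FOLLOW(C) ⊇ FOLLOW(S) ⊇ {$,a,c,d}; new: +{a,c,d}
  FOLLOW(S)={$,a,c,d}  FOLLOW(A)={$,a,c,d}  FOLLOW(B)={$,a,c,d}  FOLLOW(C)={$,a,c,d}
round 3: (no change)
  FOLLOW(S)={$,a,c,d}  FOLLOW(A)={$,a,c,d}  FOLLOW(B)={$,a,c,d}  FOLLOW(C)={$,a,c,d}

FOLLOW(B) = ["$", "a", "c", "d"]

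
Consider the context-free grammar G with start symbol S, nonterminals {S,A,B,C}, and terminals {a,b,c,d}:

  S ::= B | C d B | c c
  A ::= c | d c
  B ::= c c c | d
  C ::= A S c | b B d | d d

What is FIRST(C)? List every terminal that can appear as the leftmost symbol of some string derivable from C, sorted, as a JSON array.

FIRST sets, iterate to fixpoint:
pass 1:
  A via A→c: +{c}
  A via A→d c: +{d}
  B via B→c c c: +{c}
  B via B→d: +{d}
  C via C→A S c: +{c,d}
  C via C→b B d: +{b}
  S via S→B: +{c,d}
  S via S→C d B: +{b}
  FIRST[S]={b,c,d}  FIRST[A]={c,d}  FIRST[B]={c,d}  FIRST[C]={b,c,d}
pass 2: (stable)
  FIRST[S]={b,c,d}  FIRST[A]={c,d}  FIRST[B]={c,d}  FIRST[C]={b,c,d}

FIRST(C) = ["b", "c", "d"]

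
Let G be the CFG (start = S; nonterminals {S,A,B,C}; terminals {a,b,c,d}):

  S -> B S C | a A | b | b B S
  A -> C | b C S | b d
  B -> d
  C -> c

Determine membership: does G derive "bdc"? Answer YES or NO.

Convert to CNF:
  S -> B X4 | T0 X5 | T2 A | b
  A -> T0 T1 | T0 X3 | c
  B -> d
  C -> c
  T0 -> b
  T1 -> d
  T2 -> a
  X3 -> C S
  X4 -> S C
  X5 -> B S

Fill CYK table bottom-up:
  cell(0,0) b: {S,T0}  orig:{S}
  cell(1,1) d: {B,T1}  orig:{B}
  cell(2,2) c: {A,C}
  cell(0,1) bd: {A}
  cell(1,2) dc: ∅
  cell(0,2) bdc: ∅

S ∉ T[0,2] ⇒ NO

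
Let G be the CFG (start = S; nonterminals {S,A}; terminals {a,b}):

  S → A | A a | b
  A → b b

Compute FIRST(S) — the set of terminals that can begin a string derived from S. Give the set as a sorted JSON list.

Compute FIRST by fixpoint:
round 1:
  A via A→b b: +{b}
  S via S→A: +{b}
  S: {b}  A: {b}
round 2: (stable)
  S: {b}  A: {b}

FIRST(S) = ["b"]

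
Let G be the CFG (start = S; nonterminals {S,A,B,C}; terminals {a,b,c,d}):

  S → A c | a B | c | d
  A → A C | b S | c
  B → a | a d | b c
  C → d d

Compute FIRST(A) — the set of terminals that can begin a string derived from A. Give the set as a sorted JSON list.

FIRST iteration:
round 1:
  A via A→b S: +{b}
  A via A→c: +{c}
  B via B→a: +{a}
  B via B→b c: +{b}
  C via C→d d: +{d}
  S via S→A c: +{b,c}
  S via S→a B: +{a}
  S via S→d: +{d}
  S: {a,b,c,d}  A: {b,c}  B: {a,b}  C: {d}
round 2: — fixpoint
  S: {a,b,c,d}  A: {b,c}  B: {a,b}  C: {d}

FIRST(A) = ["b", "c"]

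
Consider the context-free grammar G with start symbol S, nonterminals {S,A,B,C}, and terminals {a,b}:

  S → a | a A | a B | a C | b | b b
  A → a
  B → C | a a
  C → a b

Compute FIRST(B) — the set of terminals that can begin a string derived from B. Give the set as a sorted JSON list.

FIRST iteration:
round 1:
  A via A→a: +{a}
  B via B→a a: +{a}
  C via C→a b: +{a}
  S via S→a: +{a}
  S via S→b: +{b}
  FIRST(S)={a,b}  FIRST(A)={a}  FIRST(B)={a}  FIRST(C)={a}
round 2: (no change)
  FIRST(S)={a,b}  FIRST(A)={a}  FIRST(B)={a}  FIRST(C)={a}

FIRST(B) = ["a"]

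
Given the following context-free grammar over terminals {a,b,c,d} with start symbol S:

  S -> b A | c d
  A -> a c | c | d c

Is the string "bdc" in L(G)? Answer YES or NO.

Convert to CNF:
  S -> T1 T2 | T3 A
  A -> T0 T1 | T2 T1 | c
  T0 -> a
  T1 -> c
  T2 -> d
  T3 -> b

CYK fill:
  [0..0]={T3}  "b"  orig:{}
  [1..1]={T2}  "d"  orig:{}
  [2..2]={A,T1}  "c"  orig:{A}
  [0..1]=∅  "bd"
  [1..2]={A}  "dc"
  [0..2]={S}  "bdc"

S ∈ T[0,2] ⇒ YES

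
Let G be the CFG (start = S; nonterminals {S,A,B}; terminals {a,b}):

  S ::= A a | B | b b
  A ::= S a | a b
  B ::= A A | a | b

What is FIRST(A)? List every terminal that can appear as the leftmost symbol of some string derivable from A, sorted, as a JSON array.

Compute FIRST by fixpoint:
[1]
  A via A→a b: +{a}
  B via B→A A: +{a}
  B via B→b: +{b}
  S via S→A a: +{a}
  S via S→B: +{b}
  FIRST(S)={a,b}  FIRST(A)={a}  FIRST(B)={a,b}
[2]
  A via A→S a: +{b}
  FIRST(S)={a,b}  FIRST(A)={a,b}  FIRST(B)={a,b}
[3] done
  FIRST(S)={a,b}  FIRST(A)={a,b}  FIRST(B)={a,b}

FIRST(A) = ["a", "b"]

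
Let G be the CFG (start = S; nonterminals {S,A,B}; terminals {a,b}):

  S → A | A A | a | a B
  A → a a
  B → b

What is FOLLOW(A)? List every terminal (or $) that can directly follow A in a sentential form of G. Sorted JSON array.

FIRST iteration:
pass 1:
  A via A→a a: +{a}
  B via B→b: +{b}
  S via S→A: +{a}
  FIRST(S)={a}  FIRST(A)={a}  FIRST(B)={b}
pass 2: done
  FIRST(S)={a}  FIRST(A)={a}  FIRST(B)={b}

Compute FOLLOW by fixpoint:
seed FOLLOW(S) with $
[1]
  S→A: FOLLOW(A) ⊇ FOLLOW(S) ⊇ {$}; new: +{$}
  S→A A: FOLLOW(A) ⊇ FIRST(A) = {a}; new: +{a}
  S→a B: FOLLOW(B) ⊇ FOLLOW(S) ⊇ {$}; new: +{$}
  S: {$}  A: {$,a}  B: {$}
[2] (no change)
  S: {$}  A: {$,a}  B: {$}

FOLLOW(A) = ["$", "a"]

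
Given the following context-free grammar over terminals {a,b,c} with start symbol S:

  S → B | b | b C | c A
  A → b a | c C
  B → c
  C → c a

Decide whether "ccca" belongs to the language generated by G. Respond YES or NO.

CNF form of G:
  S -> T0 C | T2 A | b | c
  A -> T0 T1 | T2 C
  B -> c
  C -> T2 T1
  T0 -> b
  T1 -> a
  T2 -> c

CYK table (by increasing span):
  [0..0]={B,S,T2}  "c"  orig:{B,S}
  [1..1]={B,S,T2}  "c"  orig:{B,S}
  [2..2]={B,S,T2}  "c"  orig:{B,S}
  [3..3]={T1}  "a"  orig:{}
  [0..1]=∅  "cc"
  [1..2]=∅  "cc"
  [2..3]={C}  "ca"
  [0..2]=∅  "ccc"
  [1..3]={A}  "cca"
  [0..3]={S}  "ccca"

S ∈ T[0,3] ⇒ YES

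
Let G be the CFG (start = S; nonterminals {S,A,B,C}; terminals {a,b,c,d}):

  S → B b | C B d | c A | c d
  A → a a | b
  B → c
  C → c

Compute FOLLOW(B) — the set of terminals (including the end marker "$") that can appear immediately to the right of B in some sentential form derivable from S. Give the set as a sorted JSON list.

Compute FIRST by fixpoint:
pass 1:
  A via A→a a: +{a}
  A via A→b: +{b}
  B via B→c: +{c}
  C via C→c: +{c}
  S via S→B b: +{c}
  FIRST[S]={c}  FIRST[A]={a,b}  FIRST[B]={c}  FIRST[C]={c}
pass 2: — fixpoint
  FIRST[S]={c}  FIRST[A]={a,b}  FIRST[B]={c}  FIRST[C]={c}

FOLLOW sets:
FOLLOW(S) := {$}
round 1:
  S→B b: FOLLOW(B) ⊇ FIRST(b) = {b}; new: +{b}
  S→C B d: FOLLOW(C) ⊇ FIRST(B) = {c}; new: +{c}
  S→C B d: FOLLOW(B) ⊇ FIRST(d) = {d}; new: +{d}
  S→c A: FOLLOW(A) ⊇ FOLLOW(S) ⊇ {$}; new: +{$}
  FOLLOW(S)={$}  FOLLOW(A)={$}  FOLLOW(B)={b,d}  FOLLOW(C)={c}
round 2: (stable)
  FOLLOW(S)={$}  FOLLOW(A)={$}  FOLLOW(B)={b,d}  FOLLOW(C)={c}

FOLLOW(B) = ["b", "d"]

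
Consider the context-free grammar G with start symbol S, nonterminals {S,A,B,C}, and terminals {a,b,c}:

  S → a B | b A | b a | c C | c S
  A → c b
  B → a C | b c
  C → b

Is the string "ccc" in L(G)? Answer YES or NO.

Convert to CNF:
  S -> T0 C | T0 S | T1 A | T1 T2 | T2 B
  A -> T0 T1
  B -> T1 T0 | T2 C
  C -> b
  T0 -> c
  T1 -> b
  T2 -> a

CYK table (by increasing span):
  T[0,0] 'c' = {T0}  orig:{}
  T[1,1] 'c' = {T0}  orig:{}
  T[2,2] 'c' = {T0}  orig:{}
  T[0,1] 'cc' = ∅
  T[1,2] 'cc' = ∅
  T[0,2] 'ccc' = ∅

S ∉ T[0,2] ⇒ NO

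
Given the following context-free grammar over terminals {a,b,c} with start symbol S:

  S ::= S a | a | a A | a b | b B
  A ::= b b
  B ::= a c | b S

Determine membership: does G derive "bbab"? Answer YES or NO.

Convert to CNF:
  S -> S T1 | T0 B | T1 A | T1 T0 | a
  A -> T0 T0
  B -> T0 S | T1 T2
  T0 -> b
  T1 -> a
  T2 -> c

CYK table (by increasing span):
  T[0,0] 'b' = {T0}  orig:{}
  T[1,1] 'b' = {T0}  orig:{}
  T[2,2] 'a' = {S,T1}  orig:{S}
  T[3,3] 'b' = {T0}  orig:{}
  T[0,1] 'bb' = {A}
  T[1,2] 'ba' = {B}
  T[2,3] 'ab' = {S}
  T[0,2] 'bba' = {S}
  T[1,3] 'bab' = {B}
  T[0,3] 'bbab' = {S}

S ∈ T[0,3] ⇒ YES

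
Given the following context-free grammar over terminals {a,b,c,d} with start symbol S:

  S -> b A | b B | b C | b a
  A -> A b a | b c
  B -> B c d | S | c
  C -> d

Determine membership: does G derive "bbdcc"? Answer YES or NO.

Convert to CNF:
  S -> T0 A | T0 B | T0 C | T0 T1
  A -> A X4 | T0 T2
  B -> B X5 | T0 A | T0 B | T0 C | T0 T1 | c
  C -> d
  T0 -> b
  T1 -> a
  T2 -> c
  T3 -> d
  X4 -> T0 T1
  X5 -> T2 T3

CYK fill:
  cell(0,0) b: {T0}  orig:{}
  cell(1,1) b: {T0}  orig:{}
  cell(2,2) d: {C,T3}  orig:{C}
  cell(3,3) c: {B,T2}  orig:{B}
  cell(4,4) c: {B,T2}  orig:{B}
  cell(0,1) bb: ∅
  cell(1,2) bd: {B,S}
  cell(2,3) dc: ∅
  cell(3,4) cc: ∅
  cell(0,2) bbd: {B,S}
  cell(1,3) bdc: ∅
  cell(2,4) dcc: ∅
  cell(0,3) bbdc: ∅
  cell(1,4) bdcc: ∅
  cell(0,4) bbdcc: ∅

S ∉ T[0,4] ⇒ NO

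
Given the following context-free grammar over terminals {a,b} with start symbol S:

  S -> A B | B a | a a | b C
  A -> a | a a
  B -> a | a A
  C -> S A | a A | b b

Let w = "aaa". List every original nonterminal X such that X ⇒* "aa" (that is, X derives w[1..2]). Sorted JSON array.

CNF form of G:
  S -> A B | B T0 | T0 T0 | T1 C
  A -> T0 T0 | a
  B -> T0 A | a
  C -> S A | T0 A | T1 T1
  T0 -> a
  T1 -> b

CYK table (by increasing span) (cells [i..j] with 1 ≤ i ≤ j ≤ 2 only):
  [1..1]={A,B,T0}  "a"  orig:{A,B}
  [2..2]={A,B,T0}  "a"  orig:{A,B}
  [1..2]={A,B,C,S}  "aa"

Original NTs in T[1,2] deriving "aa": ["A", "B", "C", "S"]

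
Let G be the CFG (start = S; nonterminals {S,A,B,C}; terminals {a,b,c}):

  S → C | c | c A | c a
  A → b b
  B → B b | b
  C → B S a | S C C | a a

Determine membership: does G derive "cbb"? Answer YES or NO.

Convert to CNF:
  S -> B X5 | S X6 | T1 T1 | T2 A | T2 T1 | c
  A -> T0 T0
  B -> B T0 | b
  C -> B X3 | S X4 | T1 T1
  T0 -> b
  T1 -> a
  T2 -> c
  X3 -> S T1
  X4 -> C C
  X5 -> S T1
  X6 -> C C

CYK table (by increasing span):
  cell(0,0) c: {S,T2}  orig:{S}
  cell(1,1) b: {B,T0}  orig:{B}
  cell(2,2) b: {B,T0}  orig:{B}
  cell(0,1) cb: ∅
  cell(1,2) bb: {A,B}
  cell(0,2) cbb: {S}

S ∈ T[0,2] ⇒ YES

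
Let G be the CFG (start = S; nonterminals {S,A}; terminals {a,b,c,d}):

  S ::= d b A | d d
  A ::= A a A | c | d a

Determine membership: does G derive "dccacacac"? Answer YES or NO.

Convert to CNF:
  S -> T1 T1 | T1 X4
  A -> A X3 | T1 T0 | c
  T0 -> a
  T1 -> d
  T2 -> b
  X3 -> T0 A
  X4 -> T2 A

CYK fill:
  [0..0]={T1}  "d"  orig:{}
  [1..1]={A}  "c"
  [2..2]={A}  "c"
  [3..3]={T0}  "a"  orig:{}
  [4..4]={A}  "c"
  [5..5]={T0}  "a"  orig:{}
  [6..6]={A}  "c"
  [7..7]={T0}  "a"  orig:{}
  [8..8]={A}  "c"
  [0..1]=∅  "dc"
  [1..2]=∅  "cc"
  [2..3]=∅  "ca"
  [3..4]={X3}  "ac"  orig:{}
  [4..5]=∅  "ca"
  [5..6]={X3}  "ac"  orig:{}
  [6..7]=∅  "ca"
  [7..8]={X3}  "ac"  orig:{}
  [0..2]=∅  "dcc"
  [1..3]=∅  "cca"
  [2..4]={A}  "cac"
  [3..5]=∅  "aca"
  [4..6]={A}  "cac"
  [5..7]=∅  "aca"
  [6..8]={A}  "cac"
  [0..3]=∅  "dcca"
  [1..4]=∅  "ccac"
  [2..5]=∅  "caca"
  [3..6]={X3}  "acac"  orig:{}
  [4..7]=∅  "caca"
  [5..8]={X3}  "acac"  orig:{}
  [0..4]=∅  "dccac"
  [1..5]=∅  "ccaca"
  [2..6]={A}  "cacac"
  [3..7]=∅  "acaca"
  [4..8]={A}  "cacac"
  [0..5]=∅  "dccaca"
  [1..6]=∅  "ccacac"
  [2..7]=∅  "cacaca"
  [3..8]={X3}  "acacac"  orig:{}
  [0..6]=∅  "dccacac"
  [1..7]=∅  "ccacaca"
  [2..8]={A}  "cacacac"
  [0..7]=∅  "dccacaca"
  [1..8]=∅  "ccacacac"
  [0..8]=∅  "dccacacac"

S ∉ T[0,8] ⇒ NO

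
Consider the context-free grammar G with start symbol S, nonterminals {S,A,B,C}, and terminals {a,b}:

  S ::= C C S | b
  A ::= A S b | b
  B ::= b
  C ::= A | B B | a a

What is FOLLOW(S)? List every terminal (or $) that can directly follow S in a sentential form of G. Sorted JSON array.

FIRST sets, iterate to fixpoint:
round 1:
  A via A→b: +{b}
  B via B→b: +{b}
  C via C→A: +{b}
  C via C→a a: +{a}
  S via S→C C S: +{a,b}
  FIRST(S)={a,b}  FIRST(A)={b}  FIRST(B)={b}  FIRST(C)={a,b}
round 2: done
  FIRST(S)={a,b}  FIRST(A)={b}  FIRST(B)={b}  FIRST(C)={a,b}

FOLLOW sets:
FOLLOW(S) := {$}
[1]
  A→A S b: FOLLOW(A) ⊇ FIRST(S) = {a,b}; new: +{a,b}
  A→A S b: FOLLOW(S) ⊇ FIRST(b) = {b}; new: +{b}
  C→B B: FOLLOW(B) ⊇ FIRST(B) = {b}; new: +{b}
  S→C C S: FOLLOW(C) ⊇ FIRST(C) = {a,b}; new: +{a,b}
  FOLLOW(S)={$,b}  FOLLOW(A)={a,b}  FOLLOW(B)={b}  FOLLOW(C)={a,b}
[2]
  C→B B: FOLLOW(B) ⊇ FOLLOW(C) ⊇ {a,b}; new: +{a}
  FOLLOW(S)={$,b}  FOLLOW(A)={a,b}  FOLLOW(B)={a,b}  FOLLOW(C)={a,b}
[3] (no change)
  FOLLOW(S)={$,b}  FOLLOW(A)={a,b}  FOLLOW(B)={a,b}  FOLLOW(C)={a,b}

FOLLOW(S) = ["$", "b"]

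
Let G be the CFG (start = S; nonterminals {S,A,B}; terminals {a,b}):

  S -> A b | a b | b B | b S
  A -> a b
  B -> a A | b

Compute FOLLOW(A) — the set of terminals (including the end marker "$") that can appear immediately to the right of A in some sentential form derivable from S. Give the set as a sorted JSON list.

Compute FIRST by fixpoint:
iter 1:
  A via A→a b: +{a}
  B via B→a A: +{a}
  B via B→b: +{b}
  S via S→A b: +{a}
  S via S→b B: +{b}
  S: {a,b}  A: {a}  B: {a,b}
iter 2: (stable)
  S: {a,b}  A: {a}  B: {a,b}

FOLLOW sets:
seed FOLLOW(S) with $
[1]
  S→A b: FOLLOW(A) ⊇ FIRST(b) = {b}; new: +{b}
  S→b B: FOLLOW(B) ⊇ FOLLOW(S) ⊇ {$}; new: +{$}
  FOLLOW[S]={$}  FOLLOW[A]={b}  FOLLOW[B]={$}
[2]
  B→a A: FOLLOW(A) ⊇ FOLLOW(B) ⊇ {$}; new: +{$}
  FOLLOW[S]={$}  FOLLOW[A]={$,b}  FOLLOW[B]={$}
[3] (no change)
  FOLLOW[S]={$}  FOLLOW[A]={$,b}  FOLLOW[B]={$}

FOLLOW(A) = ["$", "b"]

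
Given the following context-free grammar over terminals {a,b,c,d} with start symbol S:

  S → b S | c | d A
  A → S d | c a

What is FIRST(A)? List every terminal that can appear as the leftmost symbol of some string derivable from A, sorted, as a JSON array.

FIRST sets, iterate to fixpoint:
[1]
  A via A→c a: +{c}
  S via S→b S: +{b}
  S via S→c: +{c}
  S via S→d A: +{d}
  FIRST[S]={b,c,d}  FIRST[A]={c}
[2]
  A via A→S d: +{b,d}
  FIRST[S]={b,c,d}  FIRST[A]={b,c,d}
[3] — fixpoint
  FIRST[S]={b,c,d}  FIRST[A]={b,c,d}

FIRST(A) = ["b", "c", "d"]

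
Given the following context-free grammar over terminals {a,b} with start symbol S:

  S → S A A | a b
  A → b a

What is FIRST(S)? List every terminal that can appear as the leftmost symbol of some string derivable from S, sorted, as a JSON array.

FIRST iteration:
iter 1:
  A via A→b a: +{b}
  S via S→a b: +{a}
  S: {a}  A: {b}
iter 2: (stable)
  S: {a}  A: {b}

FIRST(S) = ["a"]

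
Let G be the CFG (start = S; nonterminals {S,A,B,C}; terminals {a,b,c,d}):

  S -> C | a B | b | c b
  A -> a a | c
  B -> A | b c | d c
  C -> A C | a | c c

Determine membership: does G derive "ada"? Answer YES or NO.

CNF form of G:
  S -> A C | T0 B | T2 T1 | T2 T2 | a | b
  A -> T0 T0 | c
  B -> T0 T0 | T1 T2 | T3 T2 | c
  C -> A C | T2 T2 | a
  T0 -> a
  T1 -> b
  T2 -> c
  T3 -> d

Fill CYK table bottom-up:
  cell(0,0) a: {C,S,T0}  orig:{C,S}
  cell(1,1) d: {T3}  orig:{}
  cell(2,2) a: {C,S,T0}  orig:{C,S}
  cell(0,1) ad: ∅
  cell(1,2) da: ∅
  cell(0,2) ada: ∅

S ∉ T[0,2] ⇒ NO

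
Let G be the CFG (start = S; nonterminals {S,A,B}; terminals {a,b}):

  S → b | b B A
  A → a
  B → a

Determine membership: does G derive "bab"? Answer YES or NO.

Convert to CNF:
  S -> T0 X1 | b
  A -> a
  B -> a
  T0 -> b
  X1 -> B A

Fill CYK table bottom-up:
  [0..0]={S,T0}  "b"  orig:{S}
  [1..1]={A,B}  "a"
  [2..2]={S,T0}  "b"  orig:{S}
  [0..1]=∅  "ba"
  [1..2]=∅  "ab"
  [0..2]=∅  "bab"

S ∉ T[0,2] ⇒ NO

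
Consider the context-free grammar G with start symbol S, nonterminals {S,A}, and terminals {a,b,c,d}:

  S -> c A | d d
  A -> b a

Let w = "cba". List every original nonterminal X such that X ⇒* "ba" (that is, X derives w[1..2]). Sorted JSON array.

Convert to CNF:
  S -> T2 A | T3 T3
  A -> T0 T1
  T0 -> b
  T1 -> a
  T2 -> c
  T3 -> d

CYK fill, restricted to cells inside w[1..2]:
  cell(1,1) b: {T0}  orig:{}
  cell(2,2) a: {T1}  orig:{}
  cell(1,2) ba: {A}

Original NTs in T[1,2] deriving "ba": ["A"]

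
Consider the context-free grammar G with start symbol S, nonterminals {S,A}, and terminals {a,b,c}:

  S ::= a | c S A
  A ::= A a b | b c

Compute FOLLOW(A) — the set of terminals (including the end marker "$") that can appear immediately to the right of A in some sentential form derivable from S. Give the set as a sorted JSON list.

FIRST iteration:
[1]
  A via A→b c: +{b}
  S via S→a: +{a}
  S via S→c S A: +{c}
  S: {a,c}  A: {b}
[2] done
  S: {a,c}  A: {b}

FOLLOW sets:
seed FOLLOW(S) with $
iter 1:
  A→A a b: FOLLOW(A) ⊇ FIRST(a) = {a}; new: +{a}
  S→c S A: FOLLOW(S) ⊇ FIRST(A) = {b}; new: +{b}
  S→c S A: FOLLOW(A) ⊇ FOLLOW(S) ⊇ {$,b}; new: +{$,b}
  FOLLOW(S)={$,b}  FOLLOW(A)={$,a,b}
iter 2: — fixpoint
  FOLLOW(S)={$,b}  FOLLOW(A)={$,a,b}

FOLLOW(A) = ["$", "a", "b"]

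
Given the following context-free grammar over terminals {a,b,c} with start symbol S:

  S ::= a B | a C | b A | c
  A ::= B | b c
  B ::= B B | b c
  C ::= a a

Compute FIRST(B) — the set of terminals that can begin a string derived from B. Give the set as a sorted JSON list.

FIRST sets, iterate to fixpoint:
iter 1:
  A via A→b c: +{b}
  B via B→b c: +{b}
  C via C→a a: +{a}
  S via S→a B: +{a}
  S via S→b A: +{b}
  S via S→c: +{c}
  S: {a,b,c}  A: {b}  B: {b}  C: {a}
iter 2: — fixpoint
  S: {a,b,c}  A: {b}  B: {b}  C: {a}

FIRST(B) = ["b"]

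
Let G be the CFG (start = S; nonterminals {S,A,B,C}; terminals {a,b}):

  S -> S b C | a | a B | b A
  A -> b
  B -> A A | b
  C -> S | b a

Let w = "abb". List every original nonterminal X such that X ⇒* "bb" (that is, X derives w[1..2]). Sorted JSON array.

Convert to CNF:
  S -> S X3 | T0 A | T1 B | a
  A -> b
  B -> A A | b
  C -> S X2 | T0 A | T0 T1 | T1 B | a
  T0 -> b
  T1 -> a
  X2 -> T0 C
  X3 -> T0 C

CYK table (by increasing span) — only the sub-triangle for w[1..2]:
  cell(1,1) b: {A,B,T0}  orig:{A,B}
  cell(2,2) b: {A,B,T0}  orig:{A,B}
  cell(1,2) bb: {B,C,S}

Original NTs in T[1,2] deriving "bb": ["B", "C", "S"]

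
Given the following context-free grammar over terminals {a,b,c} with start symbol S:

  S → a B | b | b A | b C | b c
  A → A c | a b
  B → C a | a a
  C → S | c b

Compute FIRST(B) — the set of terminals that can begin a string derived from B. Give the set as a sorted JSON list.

FIRST sets, iterate to fixpoint:
[1]
  A via A→a b: +{a}
  B via B→a a: +{a}
  C via C→c b: +{c}
  S via S→a B: +{a}
  S via S→b: +{b}
  S: {a,b}  A: {a}  B: {a}  C: {c}
[2]
  B via B→C a: +{c}
  C via C→S: +{a,b}
  S: {a,b}  A: {a}  B: {a,c}  C: {a,b,c}
[3]
  B via B→C a: +{b}
  S: {a,b}  A: {a}  B: {a,b,c}  C: {a,b,c}
[4] — fixpoint
  S: {a,b}  A: {a}  B: {a,b,c}  C: {a,b,c}

FIRST(B) = ["a", "b", "c"]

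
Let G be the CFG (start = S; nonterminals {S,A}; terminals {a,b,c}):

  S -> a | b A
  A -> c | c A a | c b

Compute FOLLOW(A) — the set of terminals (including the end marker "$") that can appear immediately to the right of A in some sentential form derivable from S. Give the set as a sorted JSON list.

FIRST iteration:
iter 1:
  A via A→c: +{c}
  S via S→a: +{a}
  S via S→b A: +{b}
  FIRST[S]={a,b}  FIRST[A]={c}
iter 2: (no change)
  FIRST[S]={a,b}  FIRST[A]={c}

FOLLOW sets:
initialize: $ ∈ FOLLOW(S)
iter 1:
  A→c A a: FOLLOW(A) ⊇ FIRST(a) = {a}; new: +{a}
  S→b A: FOLLOW(A) ⊇ FOLLOW(S) ⊇ {$}; new: +{$}
  S: {$}  A: {$,a}
iter 2: (stable)
  S: {$}  A: {$,a}

FOLLOW(A) = ["$", "a"]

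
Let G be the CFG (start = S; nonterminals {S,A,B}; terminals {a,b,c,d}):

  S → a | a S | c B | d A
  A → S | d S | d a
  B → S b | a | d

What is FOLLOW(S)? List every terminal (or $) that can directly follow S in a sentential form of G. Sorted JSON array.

FIRST iteration:
round 1:
  A via A→d S: +{d}
  B via B→a: +{a}
  B via B→d: +{d}
  S via S→a: +{a}
  S via S→c B: +{c}
  S via S→d A: +{d}
  FIRST[S]={a,c,d}  FIRST[A]={d}  FIRST[B]={a,d}
round 2:
  A via A→S: +{a,c}
  B via B→S b: +{c}
  FIRST[S]={a,c,d}  FIRST[A]={a,c,d}  FIRST[B]={a,c,d}
round 3: (no change)
  FIRST[S]={a,c,d}  FIRST[A]={a,c,d}  FIRST[B]={a,c,d}

Compute FOLLOW by fixpoint:
seed FOLLOW(S) with $
round 1:
  B→S b: FOLLOW(S) ⊇ FIRST(b) = {b}; new: +{b}
  S→c B: FOLLOW(B) ⊇ FOLLOW(S) ⊇ {$,b}; new: +{$,b}
  S→d A: FOLLOW(A) ⊇ FOLLOW(S) ⊇ {$,b}; new: +{$,b}
  S: {$,b}  A: {$,b}  B: {$,b}
round 2: — fixpoint
  S: {$,b}  A: {$,b}  B: {$,b}

FOLLOW(S) = ["$", "b"]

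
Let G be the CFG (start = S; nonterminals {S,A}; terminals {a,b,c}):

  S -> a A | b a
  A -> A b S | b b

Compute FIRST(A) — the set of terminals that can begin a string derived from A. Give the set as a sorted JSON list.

FIRST iteration:
[1]
  A via A→b b: +{b}
  S via S→a A: +{a}
  S via S→b a: +{b}
  S: {a,b}  A: {b}
[2] (no change)
  S: {a,b}  A: {b}

FIRST(A) = ["b"]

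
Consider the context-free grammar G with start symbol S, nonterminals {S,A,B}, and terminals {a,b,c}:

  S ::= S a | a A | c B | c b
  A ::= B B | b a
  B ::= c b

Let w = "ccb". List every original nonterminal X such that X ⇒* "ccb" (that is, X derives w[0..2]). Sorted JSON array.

Convert to CNF:
  S -> S T1 | T1 A | T2 B | T2 T0
  A -> B B | T0 T1
  B -> T2 T0
  T0 -> b
  T1 -> a
  T2 -> c

Fill CYK table bottom-up (cells [i..j] with 0 ≤ i ≤ j ≤ 2 only):
  T[0,0] 'c' = {T2}  orig:{}
  T[1,1] 'c' = {T2}  orig:{}
  T[2,2] 'b' = {T0}  orig:{}
  T[0,1] 'cc' = ∅
  T[1,2] 'cb' = {B,S}
  T[0,2] 'ccb' = {S}

Original NTs in T[0,2] deriving "ccb": ["S"]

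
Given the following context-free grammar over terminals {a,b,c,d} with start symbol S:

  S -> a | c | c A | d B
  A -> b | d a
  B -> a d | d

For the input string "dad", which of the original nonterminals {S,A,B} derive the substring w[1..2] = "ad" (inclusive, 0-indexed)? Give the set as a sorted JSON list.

CNF form of G:
  S -> T0 B | T2 A | a | c
  A -> T0 T1 | b
  B -> T1 T0 | d
  T0 -> d
  T1 -> a
  T2 -> c

CYK table (by increasing span) (cells [i..j] with 1 ≤ i ≤ j ≤ 2 only):
  T[1,1] 'a' = {S,T1}  orig:{S}
  T[2,2] 'd' = {B,T0}  orig:{B}
  T[1,2] 'ad' = {B}

Original NTs in T[1,2] deriving "ad": ["B"]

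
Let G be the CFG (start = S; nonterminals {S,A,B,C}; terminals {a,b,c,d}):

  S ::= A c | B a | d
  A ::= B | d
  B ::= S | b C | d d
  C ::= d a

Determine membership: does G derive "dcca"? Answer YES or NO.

CNF form of G:
  S -> A T0 | B T1 | d
  A -> A T0 | B T1 | T2 C | T3 T3 | d
  B -> A T0 | B T1 | T2 C | T3 T3 | d
  C -> T3 T1
  T0 -> c
  T1 -> a
  T2 -> b
  T3 -> d

CYK table (by increasing span):
  [0..0]={A,B,S,T3}  "d"  orig:{A,B,S}
  [1..1]={T0}  "c"  orig:{}
  [2..2]={T0}  "c"  orig:{}
  [3..3]={T1}  "a"  orig:{}
  [0..1]={A,B,S}  "dc"
  [1..2]=∅  "cc"
  [2..3]=∅  "ca"
  [0..2]={A,B,S}  "dcc"
  [1..3]=∅  "cca"
  [0..3]={A,B,S}  "dcca"

S ∈ T[0,3] ⇒ YES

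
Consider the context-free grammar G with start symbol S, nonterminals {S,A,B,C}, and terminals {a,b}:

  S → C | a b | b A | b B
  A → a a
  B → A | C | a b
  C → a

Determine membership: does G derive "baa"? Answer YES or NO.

CNF form of G:
  S -> T0 T1 | T1 A | T1 B | a
  A -> T0 T0
  B -> T0 T0 | T0 T1 | a
  C -> a
  T0 -> a
  T1 -> b

Fill CYK table bottom-up:
  T[0,0] 'b' = {T1}  orig:{}
  T[1,1] 'a' = {B,C,S,T0}  orig:{B,C,S}
  T[2,2] 'a' = {B,C,S,T0}  orig:{B,C,S}
  T[0,1] 'ba' = {S}
  T[1,2] 'aa' = {A,B}
  T[0,2] 'baa' = {S}

S ∈ T[0,2] ⇒ YES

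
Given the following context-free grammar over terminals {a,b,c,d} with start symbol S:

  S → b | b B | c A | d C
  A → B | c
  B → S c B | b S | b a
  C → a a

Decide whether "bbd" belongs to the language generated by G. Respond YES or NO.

CNF form of G:
  S -> T0 A | T1 B | T3 C | b
  A -> S X4 | T1 S | T1 T2 | c
  B -> S X5 | T1 S | T1 T2
  C -> T2 T2
  T0 -> c
  T1 -> b
  T2 -> a
  T3 -> d
  X4 -> T0 B
  X5 -> T0 B

CYK fill:
  cell(0,0) b: {S,T1}  orig:{S}
  cell(1,1) b: {S,T1}  orig:{S}
  cell(2,2) d: {T3}  orig:{}
  cell(0,1) bb: {A,B}
  cell(1,2) bd: ∅
  cell(0,2) bbd: ∅

S ∉ T[0,2] ⇒ NO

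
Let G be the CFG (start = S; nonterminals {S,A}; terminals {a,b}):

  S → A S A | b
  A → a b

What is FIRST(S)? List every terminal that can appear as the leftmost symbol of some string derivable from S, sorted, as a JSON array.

Compute FIRST by fixpoint:
round 1:
  A via A→a b: +{a}
  S via S→A S A: +{a}
  S via S→b: +{b}
  FIRST[S]={a,b}  FIRST[A]={a}
round 2: (stable)
  FIRST[S]={a,b}  FIRST[A]={a}

FIRST(S) = ["a", "b"]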